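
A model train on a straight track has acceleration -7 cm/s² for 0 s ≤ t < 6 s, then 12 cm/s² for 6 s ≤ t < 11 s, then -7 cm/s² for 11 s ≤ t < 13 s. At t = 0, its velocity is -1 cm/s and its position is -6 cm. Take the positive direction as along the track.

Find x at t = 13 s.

-183 cm

On each constant-a segment, Δv = aΔt and Δx = v₀Δt + ½aΔt²; chain segment to segment.
0–6 s: v starts -1 cm/s; Δx = -1·6 + ½·-7·6² = -132 cm; v ends -43 cm/s.
6–11 s: v starts -43 cm/s; Δx = -43·5 + ½·12·5² = -65 cm; v ends 17 cm/s.
11–13 s: v starts 17 cm/s; Δx = 17·2 + ½·-7·2² = 20 cm; v ends 3 cm/s.
x(13) = -6 + Σ Δx = -183 cm.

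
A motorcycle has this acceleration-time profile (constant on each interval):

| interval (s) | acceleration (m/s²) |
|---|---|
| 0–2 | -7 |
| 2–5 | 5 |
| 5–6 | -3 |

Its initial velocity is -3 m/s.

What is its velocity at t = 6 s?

-5 m/s

Δv equals the area under the a-t graph; then v = v₀ + Δv.
0–2 s: -7 × 2 = -14 m/s
2–5 s: 5 × 3 = 15 m/s
5–6 s: -3 × 1 = -3 m/s
Δv = -2 m/s, so v(6) = -3 + (-2) = -5 m/s.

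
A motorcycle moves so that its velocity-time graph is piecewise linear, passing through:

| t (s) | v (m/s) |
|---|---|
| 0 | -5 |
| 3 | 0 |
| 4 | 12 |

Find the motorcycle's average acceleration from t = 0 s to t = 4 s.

4.25 m/s²

Average acceleration = Δv/Δt = (12 − -5)/(4 − 0) = 4.25 m/s².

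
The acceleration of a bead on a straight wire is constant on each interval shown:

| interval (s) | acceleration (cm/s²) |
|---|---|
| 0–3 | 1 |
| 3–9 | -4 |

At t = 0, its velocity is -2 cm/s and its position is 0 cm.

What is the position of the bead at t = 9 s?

On each constant-a segment, Δv = aΔt and Δx = v₀Δt + ½aΔt²; chain segment to segment.
0–3 s: v starts -2 cm/s; Δx = -2·3 + ½·1·3² = -1.5 cm; v ends 1 cm/s.
3–9 s: v starts 1 cm/s; Δx = 1·6 + ½·-4·6² = -66 cm; v ends -23 cm/s.
x(9) = 0 + Σ Δx = -67.5 cm.

-67.5 cm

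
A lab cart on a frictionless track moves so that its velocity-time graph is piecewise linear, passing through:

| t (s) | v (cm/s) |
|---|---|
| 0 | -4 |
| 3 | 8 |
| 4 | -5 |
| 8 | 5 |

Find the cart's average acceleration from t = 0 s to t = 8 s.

1.125 cm/s²

Average acceleration = Δv/Δt = (5 − -4)/(8 − 0) = 1.125 cm/s².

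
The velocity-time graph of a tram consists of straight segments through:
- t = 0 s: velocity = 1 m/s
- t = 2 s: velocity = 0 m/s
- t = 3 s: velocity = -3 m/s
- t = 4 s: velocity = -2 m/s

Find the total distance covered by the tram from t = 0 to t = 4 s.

5 m

Total distance travelled is ∫|v| dt — sum the magnitudes of each area piece.
0–2 s: |½(1 + 0)(2)| = 1 m
2–3 s: |½(0 + -3)(1)| = 1.5 m
3–4 s: |½(-3 + -2)(1)| = 2.5 m
Total distance = 5 m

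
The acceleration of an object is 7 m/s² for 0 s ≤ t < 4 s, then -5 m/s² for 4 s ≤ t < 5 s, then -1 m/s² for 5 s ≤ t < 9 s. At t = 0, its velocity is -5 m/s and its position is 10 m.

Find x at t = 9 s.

On each constant-a segment, Δv = aΔt and Δx = v₀Δt + ½aΔt²; chain segment to segment.
0–4 s: v starts -5 m/s; Δx = -5·4 + ½·7·4² = 36 m; v ends 23 m/s.
4–5 s: v starts 23 m/s; Δx = 23·1 + ½·-5·1² = 20.5 m; v ends 18 m/s.
5–9 s: v starts 18 m/s; Δx = 18·4 + ½·-1·4² = 64 m; v ends 14 m/s.
x(9) = 10 + Σ Δx = 130.5 m.

130.5 m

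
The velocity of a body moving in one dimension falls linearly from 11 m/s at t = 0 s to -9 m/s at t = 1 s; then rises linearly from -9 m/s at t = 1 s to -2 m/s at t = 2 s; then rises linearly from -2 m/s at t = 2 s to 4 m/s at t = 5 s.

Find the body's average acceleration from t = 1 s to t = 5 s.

3.25 m/s²

Average acceleration = Δv/Δt = (4 − -9)/(5 − 1) = 3.25 m/s².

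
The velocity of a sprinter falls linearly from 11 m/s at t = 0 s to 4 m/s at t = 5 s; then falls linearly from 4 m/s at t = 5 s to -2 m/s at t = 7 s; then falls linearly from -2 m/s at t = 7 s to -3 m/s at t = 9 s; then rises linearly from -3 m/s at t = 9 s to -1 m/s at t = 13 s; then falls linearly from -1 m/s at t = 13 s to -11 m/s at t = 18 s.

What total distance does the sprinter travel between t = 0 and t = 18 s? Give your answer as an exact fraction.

503/6 m

Distance (not displacement) is the total path length: add the absolute areas under v-t.
0–5 s: |½(11 + 4)(5)| = 37.5 m
5–7 s: v = 0 at t = 19/3 s; triangle areas 8/3 + 2/3 = 10/3 m
7–9 s: |½(-2 + -3)(2)| = 5 m
9–13 s: |½(-3 + -1)(4)| = 8 m
13–18 s: |½(-1 + -11)(5)| = 30 m
Total distance = 503/6 m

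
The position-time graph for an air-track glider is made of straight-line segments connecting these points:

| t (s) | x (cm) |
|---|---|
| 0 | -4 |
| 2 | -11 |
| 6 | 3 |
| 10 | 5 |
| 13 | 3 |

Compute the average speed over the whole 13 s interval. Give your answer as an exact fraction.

25/13 cm/s

Average speed = (total path length)/(elapsed time); on a piecewise-linear x-t graph the path length is Σ|Δx|.
0–2 s: |Δx| = |-11 − -4| = 7 cm
2–6 s: |Δx| = |3 − -11| = 14 cm
6–10 s: |Δx| = |5 − 3| = 2 cm
10–13 s: |Δx| = |3 − 5| = 2 cm
Total path = 25 cm; average speed = 25/13 = 25/13 cm/s.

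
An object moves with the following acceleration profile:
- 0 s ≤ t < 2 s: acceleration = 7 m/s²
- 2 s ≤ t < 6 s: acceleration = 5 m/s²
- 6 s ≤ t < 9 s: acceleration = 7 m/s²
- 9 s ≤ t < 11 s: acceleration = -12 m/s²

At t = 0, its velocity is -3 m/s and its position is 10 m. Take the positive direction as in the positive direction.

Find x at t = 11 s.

306.5 m

On each constant-a segment, Δv = aΔt and Δx = v₀Δt + ½aΔt²; chain segment to segment.
0–2 s: v starts -3 m/s; Δx = -3·2 + ½·7·2² = 8 m; v ends 11 m/s.
2–6 s: v starts 11 m/s; Δx = 11·4 + ½·5·4² = 84 m; v ends 31 m/s.
6–9 s: v starts 31 m/s; Δx = 31·3 + ½·7·3² = 124.5 m; v ends 52 m/s.
9–11 s: v starts 52 m/s; Δx = 52·2 + ½·-12·2² = 80 m; v ends 28 m/s.
x(11) = 10 + Σ Δx = 306.5 m.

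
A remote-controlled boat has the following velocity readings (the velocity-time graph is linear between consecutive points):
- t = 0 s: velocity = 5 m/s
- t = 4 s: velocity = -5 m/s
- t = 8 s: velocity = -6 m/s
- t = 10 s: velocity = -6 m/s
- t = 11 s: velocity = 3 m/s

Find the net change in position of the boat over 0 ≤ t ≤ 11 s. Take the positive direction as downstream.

-35.5 m

Net displacement equals the area under the velocity-time graph (areas below the axis count negative).
0–4 s: ½(5 + -5)(4) = 0 m
4–8 s: ½(-5 + -6)(4) = -22 m
8–10 s: -6 × 2 = -12 m
10–11 s: ½(-6 + 3)(1) = -1.5 m
Net displacement = -35.5 m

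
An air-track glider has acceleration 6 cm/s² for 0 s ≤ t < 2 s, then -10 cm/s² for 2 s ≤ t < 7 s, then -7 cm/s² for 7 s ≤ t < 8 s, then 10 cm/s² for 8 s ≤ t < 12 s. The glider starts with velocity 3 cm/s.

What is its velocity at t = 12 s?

Δv equals the area under the a-t graph; then v = v₀ + Δv.
0–2 s: 6 × 2 = 12 cm/s
2–7 s: -10 × 5 = -50 cm/s
7–8 s: -7 × 1 = -7 cm/s
8–12 s: 10 × 4 = 40 cm/s
Δv = -5 cm/s, so v(12) = 3 + (-5) = -2 cm/s.

-2 cm/s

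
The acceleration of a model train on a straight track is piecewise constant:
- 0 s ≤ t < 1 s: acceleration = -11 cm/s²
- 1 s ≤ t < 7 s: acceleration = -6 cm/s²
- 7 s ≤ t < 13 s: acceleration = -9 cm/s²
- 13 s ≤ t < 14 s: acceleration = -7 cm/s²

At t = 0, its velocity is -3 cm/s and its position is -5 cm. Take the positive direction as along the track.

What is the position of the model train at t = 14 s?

-775 cm

On each constant-a segment, Δv = aΔt and Δx = v₀Δt + ½aΔt²; chain segment to segment.
0–1 s: v starts -3 cm/s; Δx = -3·1 + ½·-11·1² = -8.5 cm; v ends -14 cm/s.
1–7 s: v starts -14 cm/s; Δx = -14·6 + ½·-6·6² = -192 cm; v ends -50 cm/s.
7–13 s: v starts -50 cm/s; Δx = -50·6 + ½·-9·6² = -462 cm; v ends -104 cm/s.
13–14 s: v starts -104 cm/s; Δx = -104·1 + ½·-7·1² = -107.5 cm; v ends -111 cm/s.
x(14) = -5 + Σ Δx = -775 cm.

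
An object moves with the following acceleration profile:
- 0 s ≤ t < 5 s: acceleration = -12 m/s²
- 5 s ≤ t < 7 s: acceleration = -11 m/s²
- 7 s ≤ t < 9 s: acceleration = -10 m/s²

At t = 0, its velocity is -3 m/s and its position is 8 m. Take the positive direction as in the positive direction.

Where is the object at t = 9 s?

On each constant-a segment, Δv = aΔt and Δx = v₀Δt + ½aΔt²; chain segment to segment.
0–5 s: v starts -3 m/s; Δx = -3·5 + ½·-12·5² = -165 m; v ends -63 m/s.
5–7 s: v starts -63 m/s; Δx = -63·2 + ½·-11·2² = -148 m; v ends -85 m/s.
7–9 s: v starts -85 m/s; Δx = -85·2 + ½·-10·2² = -190 m; v ends -105 m/s.
x(9) = 8 + Σ Δx = -495 m.

-495 m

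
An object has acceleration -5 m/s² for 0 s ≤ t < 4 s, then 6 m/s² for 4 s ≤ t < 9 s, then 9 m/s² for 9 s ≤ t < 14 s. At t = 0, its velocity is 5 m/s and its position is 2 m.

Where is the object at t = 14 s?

169.5 m

On each constant-a segment, Δv = aΔt and Δx = v₀Δt + ½aΔt²; chain segment to segment.
0–4 s: v starts 5 m/s; Δx = 5·4 + ½·-5·4² = -20 m; v ends -15 m/s.
4–9 s: v starts -15 m/s; Δx = -15·5 + ½·6·5² = 0 m; v ends 15 m/s.
9–14 s: v starts 15 m/s; Δx = 15·5 + ½·9·5² = 187.5 m; v ends 60 m/s.
x(14) = 2 + Σ Δx = 169.5 m.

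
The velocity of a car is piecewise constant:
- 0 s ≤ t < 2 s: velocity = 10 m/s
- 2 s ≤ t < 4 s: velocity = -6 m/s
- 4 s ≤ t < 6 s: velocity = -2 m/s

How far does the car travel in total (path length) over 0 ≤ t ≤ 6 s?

Total distance travelled is ∫|v| dt — sum the magnitudes of each area piece.
0–2 s: |10| × 2 = 20 m
2–4 s: |-6| × 2 = 12 m
4–6 s: |-2| × 2 = 4 m
Total distance = 36 m

36 m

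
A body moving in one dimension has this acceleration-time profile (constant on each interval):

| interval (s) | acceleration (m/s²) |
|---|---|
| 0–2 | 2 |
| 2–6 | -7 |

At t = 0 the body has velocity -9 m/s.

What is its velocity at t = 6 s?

Δv equals the area under the a-t graph; then v = v₀ + Δv.
0–2 s: 2 × 2 = 4 m/s
2–6 s: -7 × 4 = -28 m/s
Δv = -24 m/s, so v(6) = -9 + (-24) = -33 m/s.

-33 m/s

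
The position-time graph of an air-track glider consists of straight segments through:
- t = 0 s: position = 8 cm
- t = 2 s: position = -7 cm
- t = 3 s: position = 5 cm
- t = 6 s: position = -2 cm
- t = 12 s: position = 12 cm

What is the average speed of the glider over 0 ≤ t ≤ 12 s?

4 cm/s

Average speed = (total path length)/(elapsed time); on a piecewise-linear x-t graph the path length is Σ|Δx|.
0–2 s: |Δx| = |-7 − 8| = 15 cm
2–3 s: |Δx| = |5 − -7| = 12 cm
3–6 s: |Δx| = |-2 − 5| = 7 cm
6–12 s: |Δx| = |12 − -2| = 14 cm
Total path = 48 cm; average speed = 48/12 = 4 cm/s.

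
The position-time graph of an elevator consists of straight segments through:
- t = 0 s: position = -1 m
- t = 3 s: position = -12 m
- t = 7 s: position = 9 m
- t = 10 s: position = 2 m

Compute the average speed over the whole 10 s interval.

Average speed = (total path length)/(elapsed time); on a piecewise-linear x-t graph the path length is Σ|Δx|.
0–3 s: |Δx| = |-12 − -1| = 11 m
3–7 s: |Δx| = |9 − -12| = 21 m
7–10 s: |Δx| = |2 − 9| = 7 m
Total path = 39 m; average speed = 39/10 = 3.9 m/s.

3.9 m/s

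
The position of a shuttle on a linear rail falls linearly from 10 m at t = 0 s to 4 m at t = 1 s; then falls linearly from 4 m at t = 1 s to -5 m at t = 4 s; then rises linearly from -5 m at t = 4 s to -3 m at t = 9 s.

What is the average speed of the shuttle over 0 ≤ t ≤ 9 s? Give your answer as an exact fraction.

Average speed = (total path length)/(elapsed time); on a piecewise-linear x-t graph the path length is Σ|Δx|.
0–1 s: |Δx| = |4 − 10| = 6 m
1–4 s: |Δx| = |-5 − 4| = 9 m
4–9 s: |Δx| = |-3 − -5| = 2 m
Total path = 17 m; average speed = 17/9 = 17/9 m/s.

17/9 m/s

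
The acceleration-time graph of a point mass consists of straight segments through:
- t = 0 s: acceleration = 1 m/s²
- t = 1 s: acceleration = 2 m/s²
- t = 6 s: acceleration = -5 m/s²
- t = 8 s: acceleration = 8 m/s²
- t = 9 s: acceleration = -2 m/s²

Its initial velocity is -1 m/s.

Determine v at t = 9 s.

Δv equals the area under the a-t graph; then v = v₀ + Δv.
0–1 s: ½(1 + 2)(1) = 1.5 m/s
1–6 s: ½(2 + -5)(5) = -7.5 m/s
6–8 s: ½(-5 + 8)(2) = 3 m/s
8–9 s: ½(8 + -2)(1) = 3 m/s
Δv = 0 m/s, so v(9) = -1 + (0) = -1 m/s.

-1 m/s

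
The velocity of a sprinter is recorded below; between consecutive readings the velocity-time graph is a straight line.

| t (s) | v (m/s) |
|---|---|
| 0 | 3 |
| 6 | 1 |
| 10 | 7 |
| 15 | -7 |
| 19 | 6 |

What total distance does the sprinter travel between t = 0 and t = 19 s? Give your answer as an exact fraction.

1523/26 m

Distance (not displacement) is the total path length: add the absolute areas under v-t.
0–6 s: |½(3 + 1)(6)| = 12 m
6–10 s: |½(1 + 7)(4)| = 16 m
10–15 s: v = 0 at t = 12.5 s; triangle areas 8.75 + 8.75 = 17.5 m
15–19 s: v = 0 at t = 223/13 s; triangle areas 98/13 + 72/13 = 170/13 m
Total distance = 1523/26 m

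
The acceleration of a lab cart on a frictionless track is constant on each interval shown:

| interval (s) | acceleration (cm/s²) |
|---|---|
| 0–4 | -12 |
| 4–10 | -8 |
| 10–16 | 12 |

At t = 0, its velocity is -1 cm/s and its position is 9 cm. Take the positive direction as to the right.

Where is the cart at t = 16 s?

On each constant-a segment, Δv = aΔt and Δx = v₀Δt + ½aΔt²; chain segment to segment.
0–4 s: v starts -1 cm/s; Δx = -1·4 + ½·-12·4² = -100 cm; v ends -49 cm/s.
4–10 s: v starts -49 cm/s; Δx = -49·6 + ½·-8·6² = -438 cm; v ends -97 cm/s.
10–16 s: v starts -97 cm/s; Δx = -97·6 + ½·12·6² = -366 cm; v ends -25 cm/s.
x(16) = 9 + Σ Δx = -895 cm.

-895 cm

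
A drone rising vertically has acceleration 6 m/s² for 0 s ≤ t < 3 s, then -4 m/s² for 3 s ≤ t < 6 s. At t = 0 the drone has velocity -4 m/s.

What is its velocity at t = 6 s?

2 m/s

Δv equals the area under the a-t graph; then v = v₀ + Δv.
0–3 s: 6 × 3 = 18 m/s
3–6 s: -4 × 3 = -12 m/s
Δv = 6 m/s, so v(6) = -4 + (6) = 2 m/s.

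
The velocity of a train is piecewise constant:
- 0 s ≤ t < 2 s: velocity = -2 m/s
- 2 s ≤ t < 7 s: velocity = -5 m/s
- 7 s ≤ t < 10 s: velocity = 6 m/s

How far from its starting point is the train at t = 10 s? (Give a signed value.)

-11 m

Displacement is the signed area under the v-t curve.
0–2 s: -2 × 2 = -4 m
2–7 s: -5 × 5 = -25 m
7–10 s: 6 × 3 = 18 m
Net displacement = -11 m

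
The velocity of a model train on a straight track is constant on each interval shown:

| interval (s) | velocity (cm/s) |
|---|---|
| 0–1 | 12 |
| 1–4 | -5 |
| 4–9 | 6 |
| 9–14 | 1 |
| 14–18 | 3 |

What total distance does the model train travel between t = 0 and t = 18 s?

74 cm

Distance (not displacement) is the total path length: add the absolute areas under v-t.
0–1 s: |12| × 1 = 12 cm
1–4 s: |-5| × 3 = 15 cm
4–9 s: |6| × 5 = 30 cm
9–14 s: |1| × 5 = 5 cm
14–18 s: |3| × 4 = 12 cm
Total distance = 74 cm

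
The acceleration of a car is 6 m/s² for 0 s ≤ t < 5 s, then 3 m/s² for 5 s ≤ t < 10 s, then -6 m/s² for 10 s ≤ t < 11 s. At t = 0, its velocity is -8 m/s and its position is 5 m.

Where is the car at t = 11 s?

221.5 m

On each constant-a segment, Δv = aΔt and Δx = v₀Δt + ½aΔt²; chain segment to segment.
0–5 s: v starts -8 m/s; Δx = -8·5 + ½·6·5² = 35 m; v ends 22 m/s.
5–10 s: v starts 22 m/s; Δx = 22·5 + ½·3·5² = 147.5 m; v ends 37 m/s.
10–11 s: v starts 37 m/s; Δx = 37·1 + ½·-6·1² = 34 m; v ends 31 m/s.
x(11) = 5 + Σ Δx = 221.5 m.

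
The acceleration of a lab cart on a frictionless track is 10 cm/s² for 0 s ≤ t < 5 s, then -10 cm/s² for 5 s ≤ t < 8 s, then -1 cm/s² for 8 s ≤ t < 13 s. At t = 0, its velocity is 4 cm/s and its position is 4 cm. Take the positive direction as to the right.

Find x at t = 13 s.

373.5 cm

On each constant-a segment, Δv = aΔt and Δx = v₀Δt + ½aΔt²; chain segment to segment.
0–5 s: v starts 4 cm/s; Δx = 4·5 + ½·10·5² = 145 cm; v ends 54 cm/s.
5–8 s: v starts 54 cm/s; Δx = 54·3 + ½·-10·3² = 117 cm; v ends 24 cm/s.
8–13 s: v starts 24 cm/s; Δx = 24·5 + ½·-1·5² = 107.5 cm; v ends 19 cm/s.
x(13) = 4 + Σ Δx = 373.5 cm.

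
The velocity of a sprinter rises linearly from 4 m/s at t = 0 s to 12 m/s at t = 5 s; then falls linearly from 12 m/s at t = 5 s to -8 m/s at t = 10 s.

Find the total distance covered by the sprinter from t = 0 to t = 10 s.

66 m

Distance (not displacement) is the total path length: add the absolute areas under v-t.
0–5 s: |½(4 + 12)(5)| = 40 m
5–10 s: v = 0 at t = 8 s; triangle areas 18 + 8 = 26 m
Total distance = 66 m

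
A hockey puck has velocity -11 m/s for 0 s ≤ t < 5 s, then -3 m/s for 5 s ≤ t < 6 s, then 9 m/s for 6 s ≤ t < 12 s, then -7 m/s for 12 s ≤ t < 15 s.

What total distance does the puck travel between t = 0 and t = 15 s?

Distance (not displacement) is the total path length: add the absolute areas under v-t.
0–5 s: |-11| × 5 = 55 m
5–6 s: |-3| × 1 = 3 m
6–12 s: |9| × 6 = 54 m
12–15 s: |-7| × 3 = 21 m
Total distance = 133 m

133 m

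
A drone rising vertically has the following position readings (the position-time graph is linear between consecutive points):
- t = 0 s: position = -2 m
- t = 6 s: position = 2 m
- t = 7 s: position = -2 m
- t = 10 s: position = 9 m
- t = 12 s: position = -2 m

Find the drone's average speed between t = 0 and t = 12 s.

2.5 m/s

Average speed = (total path length)/(elapsed time); on a piecewise-linear x-t graph the path length is Σ|Δx|.
0–6 s: |Δx| = |2 − -2| = 4 m
6–7 s: |Δx| = |-2 − 2| = 4 m
7–10 s: |Δx| = |9 − -2| = 11 m
10–12 s: |Δx| = |-2 − 9| = 11 m
Total path = 30 m; average speed = 30/12 = 2.5 m/s.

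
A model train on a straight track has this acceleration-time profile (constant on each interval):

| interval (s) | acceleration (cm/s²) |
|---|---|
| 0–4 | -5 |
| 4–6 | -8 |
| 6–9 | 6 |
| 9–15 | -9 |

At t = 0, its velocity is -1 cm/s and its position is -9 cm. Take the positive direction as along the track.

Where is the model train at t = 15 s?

-471 cm

On each constant-a segment, Δv = aΔt and Δx = v₀Δt + ½aΔt²; chain segment to segment.
0–4 s: v starts -1 cm/s; Δx = -1·4 + ½·-5·4² = -44 cm; v ends -21 cm/s.
4–6 s: v starts -21 cm/s; Δx = -21·2 + ½·-8·2² = -58 cm; v ends -37 cm/s.
6–9 s: v starts -37 cm/s; Δx = -37·3 + ½·6·3² = -84 cm; v ends -19 cm/s.
9–15 s: v starts -19 cm/s; Δx = -19·6 + ½·-9·6² = -276 cm; v ends -73 cm/s.
x(15) = -9 + Σ Δx = -471 cm.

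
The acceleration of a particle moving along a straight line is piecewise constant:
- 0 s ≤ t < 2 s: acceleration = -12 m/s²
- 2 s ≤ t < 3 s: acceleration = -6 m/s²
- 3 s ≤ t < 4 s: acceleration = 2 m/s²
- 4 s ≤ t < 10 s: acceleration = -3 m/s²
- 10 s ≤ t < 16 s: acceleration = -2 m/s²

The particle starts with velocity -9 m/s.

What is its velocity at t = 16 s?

Δv equals the area under the a-t graph; then v = v₀ + Δv.
0–2 s: -12 × 2 = -24 m/s
2–3 s: -6 × 1 = -6 m/s
3–4 s: 2 × 1 = 2 m/s
4–10 s: -3 × 6 = -18 m/s
10–16 s: -2 × 6 = -12 m/s
Δv = -58 m/s, so v(16) = -9 + (-58) = -67 m/s.

-67 m/s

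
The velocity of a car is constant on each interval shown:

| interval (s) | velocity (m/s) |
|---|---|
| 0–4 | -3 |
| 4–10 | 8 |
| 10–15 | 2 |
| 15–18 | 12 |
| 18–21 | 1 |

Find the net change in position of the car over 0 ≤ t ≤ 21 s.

85 m

Displacement is the signed area under the v-t curve.
0–4 s: -3 × 4 = -12 m
4–10 s: 8 × 6 = 48 m
10–15 s: 2 × 5 = 10 m
15–18 s: 12 × 3 = 36 m
18–21 s: 1 × 3 = 3 m
Net displacement = 85 m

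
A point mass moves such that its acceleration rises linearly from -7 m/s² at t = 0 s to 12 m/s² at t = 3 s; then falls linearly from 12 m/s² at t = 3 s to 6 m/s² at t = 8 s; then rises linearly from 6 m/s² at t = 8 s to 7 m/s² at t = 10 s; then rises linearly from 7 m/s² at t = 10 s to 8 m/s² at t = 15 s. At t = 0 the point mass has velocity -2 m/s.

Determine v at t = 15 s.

Δv equals the area under the a-t graph; then v = v₀ + Δv.
0–3 s: ½(-7 + 12)(3) = 7.5 m/s
3–8 s: ½(12 + 6)(5) = 45 m/s
8–10 s: ½(6 + 7)(2) = 13 m/s
10–15 s: ½(7 + 8)(5) = 37.5 m/s
Δv = 103 m/s, so v(15) = -2 + (103) = 101 m/s.

101 m/s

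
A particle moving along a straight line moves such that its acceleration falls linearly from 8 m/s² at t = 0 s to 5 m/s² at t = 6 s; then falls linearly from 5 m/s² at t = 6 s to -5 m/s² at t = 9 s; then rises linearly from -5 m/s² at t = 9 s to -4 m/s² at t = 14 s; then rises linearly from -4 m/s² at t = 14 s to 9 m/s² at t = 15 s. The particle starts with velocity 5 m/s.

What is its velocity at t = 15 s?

24 m/s

Δv equals the area under the a-t graph; then v = v₀ + Δv.
0–6 s: ½(8 + 5)(6) = 39 m/s
6–9 s: ½(5 + -5)(3) = 0 m/s
9–14 s: ½(-5 + -4)(5) = -22.5 m/s
14–15 s: ½(-4 + 9)(1) = 2.5 m/s
Δv = 19 m/s, so v(15) = 5 + (19) = 24 m/s.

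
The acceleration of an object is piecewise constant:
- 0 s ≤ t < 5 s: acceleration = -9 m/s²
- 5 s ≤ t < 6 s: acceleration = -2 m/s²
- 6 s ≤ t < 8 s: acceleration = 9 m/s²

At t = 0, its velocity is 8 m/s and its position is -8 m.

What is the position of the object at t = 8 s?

On each constant-a segment, Δv = aΔt and Δx = v₀Δt + ½aΔt²; chain segment to segment.
0–5 s: v starts 8 m/s; Δx = 8·5 + ½·-9·5² = -72.5 m; v ends -37 m/s.
5–6 s: v starts -37 m/s; Δx = -37·1 + ½·-2·1² = -38 m; v ends -39 m/s.
6–8 s: v starts -39 m/s; Δx = -39·2 + ½·9·2² = -60 m; v ends -21 m/s.
x(8) = -8 + Σ Δx = -178.5 m.

-178.5 m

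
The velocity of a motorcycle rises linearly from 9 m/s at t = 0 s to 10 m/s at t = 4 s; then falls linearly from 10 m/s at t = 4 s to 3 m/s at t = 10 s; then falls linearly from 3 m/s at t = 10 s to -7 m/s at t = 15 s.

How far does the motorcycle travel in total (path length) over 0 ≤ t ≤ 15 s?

Total distance travelled is ∫|v| dt — sum the magnitudes of each area piece.
0–4 s: |½(9 + 10)(4)| = 38 m
4–10 s: |½(10 + 3)(6)| = 39 m
10–15 s: v = 0 at t = 11.5 s; triangle areas 2.25 + 12.25 = 14.5 m
Total distance = 91.5 m

91.5 m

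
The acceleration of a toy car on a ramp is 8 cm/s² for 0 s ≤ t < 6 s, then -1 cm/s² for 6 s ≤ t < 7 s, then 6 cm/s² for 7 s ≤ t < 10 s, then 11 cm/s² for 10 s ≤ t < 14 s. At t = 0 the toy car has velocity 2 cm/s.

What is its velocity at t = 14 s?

Δv equals the area under the a-t graph; then v = v₀ + Δv.
0–6 s: 8 × 6 = 48 cm/s
6–7 s: -1 × 1 = -1 cm/s
7–10 s: 6 × 3 = 18 cm/s
10–14 s: 11 × 4 = 44 cm/s
Δv = 109 cm/s, so v(14) = 2 + (109) = 111 cm/s.

111 cm/s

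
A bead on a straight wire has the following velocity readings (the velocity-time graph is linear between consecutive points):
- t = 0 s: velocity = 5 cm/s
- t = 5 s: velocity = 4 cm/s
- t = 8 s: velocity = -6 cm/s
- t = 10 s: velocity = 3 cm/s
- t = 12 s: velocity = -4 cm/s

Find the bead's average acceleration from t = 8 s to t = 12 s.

0.5 cm/s²

Average acceleration = Δv/Δt = (-4 − -6)/(12 − 8) = 0.5 cm/s².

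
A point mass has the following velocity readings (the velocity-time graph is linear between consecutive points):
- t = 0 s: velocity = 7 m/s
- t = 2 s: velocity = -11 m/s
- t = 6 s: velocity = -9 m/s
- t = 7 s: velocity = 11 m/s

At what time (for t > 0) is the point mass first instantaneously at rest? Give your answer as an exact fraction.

t = 7/9 s

v changes sign on 0–2 s (from 7 to -11); the graph is linear there, so v = 0 at t = 0 + (-7)·(2 − 0)/(-11 − 7) = 7/9 s.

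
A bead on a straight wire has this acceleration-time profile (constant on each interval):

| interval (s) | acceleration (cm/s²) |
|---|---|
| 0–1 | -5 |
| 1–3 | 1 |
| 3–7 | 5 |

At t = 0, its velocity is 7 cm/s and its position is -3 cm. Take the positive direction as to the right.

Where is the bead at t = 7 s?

On each constant-a segment, Δv = aΔt and Δx = v₀Δt + ½aΔt²; chain segment to segment.
0–1 s: v starts 7 cm/s; Δx = 7·1 + ½·-5·1² = 4.5 cm; v ends 2 cm/s.
1–3 s: v starts 2 cm/s; Δx = 2·2 + ½·1·2² = 6 cm; v ends 4 cm/s.
3–7 s: v starts 4 cm/s; Δx = 4·4 + ½·5·4² = 56 cm; v ends 24 cm/s.
x(7) = -3 + Σ Δx = 63.5 cm.

63.5 cm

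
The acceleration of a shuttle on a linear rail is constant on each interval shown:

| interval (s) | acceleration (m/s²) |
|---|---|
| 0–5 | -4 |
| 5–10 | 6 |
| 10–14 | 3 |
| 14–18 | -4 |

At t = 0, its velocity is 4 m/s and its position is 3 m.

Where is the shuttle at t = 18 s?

On each constant-a segment, Δv = aΔt and Δx = v₀Δt + ½aΔt²; chain segment to segment.
0–5 s: v starts 4 m/s; Δx = 4·5 + ½·-4·5² = -30 m; v ends -16 m/s.
5–10 s: v starts -16 m/s; Δx = -16·5 + ½·6·5² = -5 m; v ends 14 m/s.
10–14 s: v starts 14 m/s; Δx = 14·4 + ½·3·4² = 80 m; v ends 26 m/s.
14–18 s: v starts 26 m/s; Δx = 26·4 + ½·-4·4² = 72 m; v ends 10 m/s.
x(18) = 3 + Σ Δx = 120 m.

120 m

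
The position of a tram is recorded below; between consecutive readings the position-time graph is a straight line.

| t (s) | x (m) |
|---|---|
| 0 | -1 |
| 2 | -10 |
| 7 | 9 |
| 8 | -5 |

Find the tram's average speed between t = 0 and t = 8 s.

Average speed = (total path length)/(elapsed time); on a piecewise-linear x-t graph the path length is Σ|Δx|.
0–2 s: |Δx| = |-10 − -1| = 9 m
2–7 s: |Δx| = |9 − -10| = 19 m
7–8 s: |Δx| = |-5 − 9| = 14 m
Total path = 42 m; average speed = 42/8 = 5.25 m/s.

5.25 m/s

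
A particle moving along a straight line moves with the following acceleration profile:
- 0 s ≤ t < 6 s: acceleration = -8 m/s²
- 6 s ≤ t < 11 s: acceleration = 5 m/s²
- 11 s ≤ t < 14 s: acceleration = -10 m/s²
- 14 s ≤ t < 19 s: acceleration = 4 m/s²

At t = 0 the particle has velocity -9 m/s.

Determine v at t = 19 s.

-42 m/s

Δv equals the area under the a-t graph; then v = v₀ + Δv.
0–6 s: -8 × 6 = -48 m/s
6–11 s: 5 × 5 = 25 m/s
11–14 s: -10 × 3 = -30 m/s
14–19 s: 4 × 5 = 20 m/s
Δv = -33 m/s, so v(19) = -9 + (-33) = -42 m/s.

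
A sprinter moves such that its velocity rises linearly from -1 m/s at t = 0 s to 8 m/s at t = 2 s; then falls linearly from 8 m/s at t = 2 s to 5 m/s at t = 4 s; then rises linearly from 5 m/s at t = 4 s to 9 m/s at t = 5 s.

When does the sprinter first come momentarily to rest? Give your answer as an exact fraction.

t = 2/9 s

v changes sign on 0–2 s (from -1 to 8); the graph is linear there, so v = 0 at t = 0 + (1)·(2 − 0)/(8 − -1) = 2/9 s.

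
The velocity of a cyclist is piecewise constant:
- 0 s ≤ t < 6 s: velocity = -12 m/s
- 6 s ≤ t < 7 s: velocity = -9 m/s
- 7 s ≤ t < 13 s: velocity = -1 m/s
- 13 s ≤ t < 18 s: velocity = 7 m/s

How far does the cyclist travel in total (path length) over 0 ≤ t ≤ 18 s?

Total distance travelled is ∫|v| dt — sum the magnitudes of each area piece.
0–6 s: |-12| × 6 = 72 m
6–7 s: |-9| × 1 = 9 m
7–13 s: |-1| × 6 = 6 m
13–18 s: |7| × 5 = 35 m
Total distance = 122 m

122 m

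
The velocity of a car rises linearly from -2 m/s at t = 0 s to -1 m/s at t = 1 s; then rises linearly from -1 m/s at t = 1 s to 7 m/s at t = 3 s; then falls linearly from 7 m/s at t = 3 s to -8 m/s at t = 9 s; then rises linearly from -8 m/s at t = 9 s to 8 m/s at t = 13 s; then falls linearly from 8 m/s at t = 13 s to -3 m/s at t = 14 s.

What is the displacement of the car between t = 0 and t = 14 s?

Net displacement equals the area under the velocity-time graph (areas below the axis count negative).
0–1 s: ½(-2 + -1)(1) = -1.5 m
1–3 s: ½(-1 + 7)(2) = 6 m
3–9 s: ½(7 + -8)(6) = -3 m
9–13 s: ½(-8 + 8)(4) = 0 m
13–14 s: ½(8 + -3)(1) = 2.5 m
Net displacement = 4 m

4 m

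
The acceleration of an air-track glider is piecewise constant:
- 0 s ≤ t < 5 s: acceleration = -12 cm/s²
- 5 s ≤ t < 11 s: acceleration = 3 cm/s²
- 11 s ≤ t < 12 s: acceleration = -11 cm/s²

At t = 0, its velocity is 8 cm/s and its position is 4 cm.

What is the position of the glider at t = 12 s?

-403.5 cm

On each constant-a segment, Δv = aΔt and Δx = v₀Δt + ½aΔt²; chain segment to segment.
0–5 s: v starts 8 cm/s; Δx = 8·5 + ½·-12·5² = -110 cm; v ends -52 cm/s.
5–11 s: v starts -52 cm/s; Δx = -52·6 + ½·3·6² = -258 cm; v ends -34 cm/s.
11–12 s: v starts -34 cm/s; Δx = -34·1 + ½·-11·1² = -39.5 cm; v ends -45 cm/s.
x(12) = 4 + Σ Δx = -403.5 cm.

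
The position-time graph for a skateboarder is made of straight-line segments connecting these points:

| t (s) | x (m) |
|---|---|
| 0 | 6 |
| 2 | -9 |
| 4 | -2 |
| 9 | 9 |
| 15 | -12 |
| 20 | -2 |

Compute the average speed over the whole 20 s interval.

3.2 m/s

Average speed = (total path length)/(elapsed time); on a piecewise-linear x-t graph the path length is Σ|Δx|.
0–2 s: |Δx| = |-9 − 6| = 15 m
2–4 s: |Δx| = |-2 − -9| = 7 m
4–9 s: |Δx| = |9 − -2| = 11 m
9–15 s: |Δx| = |-12 − 9| = 21 m
15–20 s: |Δx| = |-2 − -12| = 10 m
Total path = 64 m; average speed = 64/20 = 3.2 m/s.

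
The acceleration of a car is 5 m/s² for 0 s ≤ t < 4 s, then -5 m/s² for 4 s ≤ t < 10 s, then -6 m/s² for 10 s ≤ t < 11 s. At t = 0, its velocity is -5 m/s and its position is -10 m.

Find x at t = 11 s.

-8 m

On each constant-a segment, Δv = aΔt and Δx = v₀Δt + ½aΔt²; chain segment to segment.
0–4 s: v starts -5 m/s; Δx = -5·4 + ½·5·4² = 20 m; v ends 15 m/s.
4–10 s: v starts 15 m/s; Δx = 15·6 + ½·-5·6² = 0 m; v ends -15 m/s.
10–11 s: v starts -15 m/s; Δx = -15·1 + ½·-6·1² = -18 m; v ends -21 m/s.
x(11) = -10 + Σ Δx = -8 m.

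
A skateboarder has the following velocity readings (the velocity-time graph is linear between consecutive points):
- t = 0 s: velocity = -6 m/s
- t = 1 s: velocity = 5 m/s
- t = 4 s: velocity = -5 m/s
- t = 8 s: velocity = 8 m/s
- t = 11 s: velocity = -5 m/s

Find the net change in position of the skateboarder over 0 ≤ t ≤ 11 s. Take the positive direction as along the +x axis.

10 m

Displacement is the signed area under the v-t curve.
0–1 s: ½(-6 + 5)(1) = -0.5 m
1–4 s: ½(5 + -5)(3) = 0 m
4–8 s: ½(-5 + 8)(4) = 6 m
8–11 s: ½(8 + -5)(3) = 4.5 m
Net displacement = 10 m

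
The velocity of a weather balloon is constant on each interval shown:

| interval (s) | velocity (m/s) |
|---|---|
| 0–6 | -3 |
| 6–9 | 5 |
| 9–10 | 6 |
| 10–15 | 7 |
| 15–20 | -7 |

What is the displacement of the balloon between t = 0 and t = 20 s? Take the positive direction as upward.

3 m

Net displacement equals the area under the velocity-time graph (areas below the axis count negative).
0–6 s: -3 × 6 = -18 m
6–9 s: 5 × 3 = 15 m
9–10 s: 6 × 1 = 6 m
10–15 s: 7 × 5 = 35 m
15–20 s: -7 × 5 = -35 m
Net displacement = 3 m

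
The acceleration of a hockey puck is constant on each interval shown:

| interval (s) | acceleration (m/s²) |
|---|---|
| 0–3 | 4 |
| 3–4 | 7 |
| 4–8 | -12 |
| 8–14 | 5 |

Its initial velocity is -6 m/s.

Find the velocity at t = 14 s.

Δv equals the area under the a-t graph; then v = v₀ + Δv.
0–3 s: 4 × 3 = 12 m/s
3–4 s: 7 × 1 = 7 m/s
4–8 s: -12 × 4 = -48 m/s
8–14 s: 5 × 6 = 30 m/s
Δv = 1 m/s, so v(14) = -6 + (1) = -5 m/s.

-5 m/s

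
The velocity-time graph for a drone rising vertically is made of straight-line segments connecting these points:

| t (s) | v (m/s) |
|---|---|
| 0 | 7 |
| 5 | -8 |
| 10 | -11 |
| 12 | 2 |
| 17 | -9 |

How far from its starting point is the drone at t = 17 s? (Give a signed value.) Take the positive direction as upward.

-76.5 m

Displacement is the signed area under the v-t curve.
0–5 s: ½(7 + -8)(5) = -2.5 m
5–10 s: ½(-8 + -11)(5) = -47.5 m
10–12 s: ½(-11 + 2)(2) = -9 m
12–17 s: ½(2 + -9)(5) = -17.5 m
Net displacement = -76.5 m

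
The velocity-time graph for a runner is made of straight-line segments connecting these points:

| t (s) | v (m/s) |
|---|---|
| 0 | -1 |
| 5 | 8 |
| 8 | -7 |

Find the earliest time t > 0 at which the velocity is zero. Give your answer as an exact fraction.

v changes sign on 0–5 s (from -1 to 8); the graph is linear there, so v = 0 at t = 0 + (1)·(5 − 0)/(8 − -1) = 5/9 s.

t = 5/9 s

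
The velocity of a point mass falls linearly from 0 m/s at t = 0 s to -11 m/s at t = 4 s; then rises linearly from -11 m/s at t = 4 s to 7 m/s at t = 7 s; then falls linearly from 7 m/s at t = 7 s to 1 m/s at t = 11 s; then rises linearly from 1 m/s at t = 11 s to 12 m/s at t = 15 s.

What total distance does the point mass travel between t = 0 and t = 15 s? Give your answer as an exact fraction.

Total distance travelled is ∫|v| dt — sum the magnitudes of each area piece.
0–4 s: |½(0 + -11)(4)| = 22 m
4–7 s: v = 0 at t = 35/6 s; triangle areas 121/12 + 49/12 = 85/6 m
7–11 s: |½(7 + 1)(4)| = 16 m
11–15 s: |½(1 + 12)(4)| = 26 m
Total distance = 469/6 m

469/6 m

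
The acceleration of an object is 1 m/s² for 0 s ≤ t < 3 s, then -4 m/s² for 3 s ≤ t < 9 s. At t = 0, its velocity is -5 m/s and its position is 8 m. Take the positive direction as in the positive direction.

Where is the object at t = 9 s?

-86.5 m

On each constant-a segment, Δv = aΔt and Δx = v₀Δt + ½aΔt²; chain segment to segment.
0–3 s: v starts -5 m/s; Δx = -5·3 + ½·1·3² = -10.5 m; v ends -2 m/s.
3–9 s: v starts -2 m/s; Δx = -2·6 + ½·-4·6² = -84 m; v ends -26 m/s.
x(9) = 8 + Σ Δx = -86.5 m.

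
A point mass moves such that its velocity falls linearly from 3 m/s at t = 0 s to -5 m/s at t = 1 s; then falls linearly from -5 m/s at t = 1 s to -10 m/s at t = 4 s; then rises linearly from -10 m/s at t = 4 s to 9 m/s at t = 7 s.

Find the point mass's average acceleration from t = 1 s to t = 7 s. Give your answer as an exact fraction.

Average acceleration = Δv/Δt = (9 − -5)/(7 − 1) = 7/3 m/s².

7/3 m/s²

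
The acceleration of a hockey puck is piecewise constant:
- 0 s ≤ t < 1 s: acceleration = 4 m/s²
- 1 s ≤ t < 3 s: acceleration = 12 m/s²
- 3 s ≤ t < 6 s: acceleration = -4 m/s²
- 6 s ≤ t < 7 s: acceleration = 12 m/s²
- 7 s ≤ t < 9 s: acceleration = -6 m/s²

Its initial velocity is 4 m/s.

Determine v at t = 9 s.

Δv equals the area under the a-t graph; then v = v₀ + Δv.
0–1 s: 4 × 1 = 4 m/s
1–3 s: 12 × 2 = 24 m/s
3–6 s: -4 × 3 = -12 m/s
6–7 s: 12 × 1 = 12 m/s
7–9 s: -6 × 2 = -12 m/s
Δv = 16 m/s, so v(9) = 4 + (16) = 20 m/s.

20 m/s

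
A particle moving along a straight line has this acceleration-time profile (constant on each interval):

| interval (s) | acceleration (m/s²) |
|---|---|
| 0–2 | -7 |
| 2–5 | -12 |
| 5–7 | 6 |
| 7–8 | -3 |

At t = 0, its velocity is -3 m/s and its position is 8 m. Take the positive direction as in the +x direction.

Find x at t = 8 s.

-253.5 m

On each constant-a segment, Δv = aΔt and Δx = v₀Δt + ½aΔt²; chain segment to segment.
0–2 s: v starts -3 m/s; Δx = -3·2 + ½·-7·2² = -20 m; v ends -17 m/s.
2–5 s: v starts -17 m/s; Δx = -17·3 + ½·-12·3² = -105 m; v ends -53 m/s.
5–7 s: v starts -53 m/s; Δx = -53·2 + ½·6·2² = -94 m; v ends -41 m/s.
7–8 s: v starts -41 m/s; Δx = -41·1 + ½·-3·1² = -42.5 m; v ends -44 m/s.
x(8) = 8 + Σ Δx = -253.5 m.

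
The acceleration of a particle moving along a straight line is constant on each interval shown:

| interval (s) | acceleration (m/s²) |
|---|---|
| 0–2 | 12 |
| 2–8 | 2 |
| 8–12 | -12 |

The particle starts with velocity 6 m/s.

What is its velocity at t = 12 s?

Δv equals the area under the a-t graph; then v = v₀ + Δv.
0–2 s: 12 × 2 = 24 m/s
2–8 s: 2 × 6 = 12 m/s
8–12 s: -12 × 4 = -48 m/s
Δv = -12 m/s, so v(12) = 6 + (-12) = -6 m/s.

-6 m/s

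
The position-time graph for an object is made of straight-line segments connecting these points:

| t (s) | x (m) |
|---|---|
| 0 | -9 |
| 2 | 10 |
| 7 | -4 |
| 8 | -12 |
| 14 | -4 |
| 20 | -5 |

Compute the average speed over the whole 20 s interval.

Average speed = (total path length)/(elapsed time); on a piecewise-linear x-t graph the path length is Σ|Δx|.
0–2 s: |Δx| = |10 − -9| = 19 m
2–7 s: |Δx| = |-4 − 10| = 14 m
7–8 s: |Δx| = |-12 − -4| = 8 m
8–14 s: |Δx| = |-4 − -12| = 8 m
14–20 s: |Δx| = |-5 − -4| = 1 m
Total path = 50 m; average speed = 50/20 = 2.5 m/s.

2.5 m/s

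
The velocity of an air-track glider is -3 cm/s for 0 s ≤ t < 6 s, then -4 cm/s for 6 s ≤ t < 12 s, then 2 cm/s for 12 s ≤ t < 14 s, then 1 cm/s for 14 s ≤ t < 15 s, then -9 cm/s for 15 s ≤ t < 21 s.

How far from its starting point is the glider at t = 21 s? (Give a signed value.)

-91 cm

Net displacement equals the area under the velocity-time graph (areas below the axis count negative).
0–6 s: -3 × 6 = -18 cm
6–12 s: -4 × 6 = -24 cm
12–14 s: 2 × 2 = 4 cm
14–15 s: 1 × 1 = 1 cm
15–21 s: -9 × 6 = -54 cm
Net displacement = -91 cm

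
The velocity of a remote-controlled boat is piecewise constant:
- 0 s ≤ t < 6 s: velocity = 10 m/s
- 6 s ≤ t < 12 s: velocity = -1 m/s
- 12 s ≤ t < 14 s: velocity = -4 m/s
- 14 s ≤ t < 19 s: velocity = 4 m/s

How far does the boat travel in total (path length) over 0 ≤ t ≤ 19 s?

Distance (not displacement) is the total path length: add the absolute areas under v-t.
0–6 s: |10| × 6 = 60 m
6–12 s: |-1| × 6 = 6 m
12–14 s: |-4| × 2 = 8 m
14–19 s: |4| × 5 = 20 m
Total distance = 94 m

94 m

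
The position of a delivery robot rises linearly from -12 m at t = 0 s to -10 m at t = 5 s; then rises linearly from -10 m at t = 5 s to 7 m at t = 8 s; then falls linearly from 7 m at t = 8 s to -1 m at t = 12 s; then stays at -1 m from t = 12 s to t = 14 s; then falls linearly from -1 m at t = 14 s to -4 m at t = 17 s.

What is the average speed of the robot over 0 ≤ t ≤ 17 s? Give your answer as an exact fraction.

30/17 m/s

Average speed = (total path length)/(elapsed time); on a piecewise-linear x-t graph the path length is Σ|Δx|.
0–5 s: |Δx| = |-10 − -12| = 2 m
5–8 s: |Δx| = |7 − -10| = 17 m
8–12 s: |Δx| = |-1 − 7| = 8 m
12–14 s: |Δx| = |-1 − -1| = 0 m
14–17 s: |Δx| = |-4 − -1| = 3 m
Total path = 30 m; average speed = 30/17 = 30/17 m/s.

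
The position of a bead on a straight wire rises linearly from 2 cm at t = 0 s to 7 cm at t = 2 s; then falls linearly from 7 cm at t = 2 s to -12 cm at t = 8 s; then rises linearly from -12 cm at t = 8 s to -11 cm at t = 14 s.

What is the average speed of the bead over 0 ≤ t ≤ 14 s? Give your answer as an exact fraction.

Average speed = (total path length)/(elapsed time); on a piecewise-linear x-t graph the path length is Σ|Δx|.
0–2 s: |Δx| = |7 − 2| = 5 cm
2–8 s: |Δx| = |-12 − 7| = 19 cm
8–14 s: |Δx| = |-11 − -12| = 1 cm
Total path = 25 cm; average speed = 25/14 = 25/14 cm/s.

25/14 cm/s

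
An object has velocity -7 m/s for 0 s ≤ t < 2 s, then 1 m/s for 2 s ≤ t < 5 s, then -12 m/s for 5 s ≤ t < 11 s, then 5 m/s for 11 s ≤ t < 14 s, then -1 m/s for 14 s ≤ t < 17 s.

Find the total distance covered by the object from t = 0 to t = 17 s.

107 m

Total distance travelled is ∫|v| dt — sum the magnitudes of each area piece.
0–2 s: |-7| × 2 = 14 m
2–5 s: |1| × 3 = 3 m
5–11 s: |-12| × 6 = 72 m
11–14 s: |5| × 3 = 15 m
14–17 s: |-1| × 3 = 3 m
Total distance = 107 m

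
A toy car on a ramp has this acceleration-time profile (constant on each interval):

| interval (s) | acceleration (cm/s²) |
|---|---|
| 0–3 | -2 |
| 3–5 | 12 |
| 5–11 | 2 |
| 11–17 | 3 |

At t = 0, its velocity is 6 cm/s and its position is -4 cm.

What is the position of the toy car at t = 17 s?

On each constant-a segment, Δv = aΔt and Δx = v₀Δt + ½aΔt²; chain segment to segment.
0–3 s: v starts 6 cm/s; Δx = 6·3 + ½·-2·3² = 9 cm; v ends 0 cm/s.
3–5 s: v starts 0 cm/s; Δx = 0·2 + ½·12·2² = 24 cm; v ends 24 cm/s.
5–11 s: v starts 24 cm/s; Δx = 24·6 + ½·2·6² = 180 cm; v ends 36 cm/s.
11–17 s: v starts 36 cm/s; Δx = 36·6 + ½·3·6² = 270 cm; v ends 54 cm/s.
x(17) = -4 + Σ Δx = 479 cm.

479 cm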